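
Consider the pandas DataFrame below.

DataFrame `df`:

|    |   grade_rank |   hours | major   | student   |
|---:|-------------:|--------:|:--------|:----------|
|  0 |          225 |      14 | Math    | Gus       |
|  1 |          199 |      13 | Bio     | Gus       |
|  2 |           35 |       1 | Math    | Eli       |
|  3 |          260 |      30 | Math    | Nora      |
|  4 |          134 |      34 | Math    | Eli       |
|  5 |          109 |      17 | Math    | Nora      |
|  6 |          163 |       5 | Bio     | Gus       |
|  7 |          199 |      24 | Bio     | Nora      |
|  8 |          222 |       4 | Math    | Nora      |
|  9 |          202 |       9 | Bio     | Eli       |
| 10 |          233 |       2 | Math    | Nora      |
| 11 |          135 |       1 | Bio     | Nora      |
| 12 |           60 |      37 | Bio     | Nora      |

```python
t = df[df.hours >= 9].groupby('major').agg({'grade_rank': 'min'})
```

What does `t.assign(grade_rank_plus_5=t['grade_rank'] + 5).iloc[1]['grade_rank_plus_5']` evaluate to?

filter rows where hours >= 9:
    grade_rank  hours major student
0          225     14  Math     Gus
1          199     13   Bio     Gus
3          260     30  Math    Nora
4          134     34  Math     Eli
5          109     17  Math    Nora
7          199     24   Bio    Nora
9          202      9   Bio     Eli
12          60     37   Bio    Nora
group by major, min of grade_rank:
       grade_rank
major            
Bio            60
Math          109
add column grade_rank_plus_5 = t['grade_rank'] + 5:
       grade_rank  grade_rank_plus_5
major                               
Bio            60                 65
Math          109                114
value at position 1, column 'grade_rank_plus_5' → 114

114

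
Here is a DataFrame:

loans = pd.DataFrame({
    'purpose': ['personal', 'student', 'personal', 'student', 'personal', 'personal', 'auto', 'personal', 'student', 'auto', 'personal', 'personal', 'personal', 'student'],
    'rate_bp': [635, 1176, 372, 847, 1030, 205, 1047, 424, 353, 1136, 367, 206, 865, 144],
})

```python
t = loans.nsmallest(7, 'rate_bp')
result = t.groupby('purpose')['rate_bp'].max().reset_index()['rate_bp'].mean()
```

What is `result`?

take 7 rows with smallest rate_bp:
     purpose  rate_bp
13   student      144
5   personal      205
11  personal      206
8    student      353
10  personal      367
2   personal      372
7   personal      424
group by purpose, max of rate_bp:
purpose
personal    424
student     353
Name: rate_bp, dtype: int64
reset_index():
    purpose  rate_bp
0  personal      424
1   student      353
mean of column 'rate_bp' → 388.5

388.5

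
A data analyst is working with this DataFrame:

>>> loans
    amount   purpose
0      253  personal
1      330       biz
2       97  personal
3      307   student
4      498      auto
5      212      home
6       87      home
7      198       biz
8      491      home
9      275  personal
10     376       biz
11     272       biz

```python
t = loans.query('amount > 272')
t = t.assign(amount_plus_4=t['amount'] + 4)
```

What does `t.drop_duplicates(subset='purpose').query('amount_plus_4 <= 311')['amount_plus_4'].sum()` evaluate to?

590

filter rows where amount > 272:
    amount   purpose
1      330       biz
3      307   student
4      498      auto
8      491      home
9      275  personal
10     376       biz
add column amount_plus_4 = t['amount'] + 4:
    amount   purpose  amount_plus_4
1      330       biz            334
3      307   student            311
4      498      auto            502
8      491      home            495
9      275  personal            279
10     376       biz            380
drop duplicate purpose (keep=first):
   amount   purpose  amount_plus_4
1     330       biz            334
3     307   student            311
4     498      auto            502
8     491      home            495
9     275  personal            279
filter rows where amount_plus_4 <= 311:
   amount   purpose  amount_plus_4
3     307   student            311
9     275  personal            279
So sum() = 590.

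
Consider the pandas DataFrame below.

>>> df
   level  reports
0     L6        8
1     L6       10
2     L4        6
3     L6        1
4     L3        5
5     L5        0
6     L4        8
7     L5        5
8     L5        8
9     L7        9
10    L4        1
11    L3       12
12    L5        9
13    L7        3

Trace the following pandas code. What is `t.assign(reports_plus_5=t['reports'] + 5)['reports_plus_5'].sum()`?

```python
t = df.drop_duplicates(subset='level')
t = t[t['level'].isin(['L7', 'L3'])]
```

24

drop duplicate level (keep=first):
  level  reports
0    L6        8
2    L4        6
4    L3        5
5    L5        0
9    L7        9
filter rows where level in ['L7', 'L3']:
  level  reports
4    L3        5
9    L7        9
add column reports_plus_5 = t['reports'] + 5:
  level  reports  reports_plus_5
4    L3        5              10
9    L7        9              14
The sum of column 'reports_plus_5' is 24.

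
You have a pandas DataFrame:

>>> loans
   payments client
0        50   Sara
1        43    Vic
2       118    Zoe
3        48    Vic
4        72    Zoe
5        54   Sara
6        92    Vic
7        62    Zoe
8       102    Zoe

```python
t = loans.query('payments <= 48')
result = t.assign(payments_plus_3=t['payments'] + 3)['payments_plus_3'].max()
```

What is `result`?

51

filter rows where payments <= 48:
   payments client
1        43    Vic
3        48    Vic
add column payments_plus_3 = t['payments'] + 3:
   payments client  payments_plus_3
1        43    Vic               46
3        48    Vic               51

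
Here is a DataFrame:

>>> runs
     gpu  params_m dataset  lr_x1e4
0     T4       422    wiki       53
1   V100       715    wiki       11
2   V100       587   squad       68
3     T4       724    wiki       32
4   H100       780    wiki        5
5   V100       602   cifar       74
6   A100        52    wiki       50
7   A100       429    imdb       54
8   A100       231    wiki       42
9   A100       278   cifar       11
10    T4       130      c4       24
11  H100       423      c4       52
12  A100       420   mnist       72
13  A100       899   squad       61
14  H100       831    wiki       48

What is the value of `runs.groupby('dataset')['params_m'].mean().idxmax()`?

squad

group by dataset, mean of params_m:
dataset
c4       276.500000
cifar    440.000000
imdb     429.000000
mnist    420.000000
squad    743.000000
wiki     536.428571
Name: params_m, dtype: float64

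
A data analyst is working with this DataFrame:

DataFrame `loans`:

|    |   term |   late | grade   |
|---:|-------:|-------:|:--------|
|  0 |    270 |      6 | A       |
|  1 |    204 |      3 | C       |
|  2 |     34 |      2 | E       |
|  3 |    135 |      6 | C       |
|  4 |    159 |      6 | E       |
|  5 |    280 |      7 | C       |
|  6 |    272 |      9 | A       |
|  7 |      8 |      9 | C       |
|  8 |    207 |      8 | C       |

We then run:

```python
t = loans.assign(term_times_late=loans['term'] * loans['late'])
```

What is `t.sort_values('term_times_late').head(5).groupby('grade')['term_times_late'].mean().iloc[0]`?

add column term_times_late = loans['term'] * loans['late']:
   term  late grade  term_times_late
0   270     6     A             1620
1   204     3     C              612
2    34     2     E               68
3   135     6     C              810
4   159     6     E              954
5   280     7     C             1960
6   272     9     A             2448
7     8     9     C               72
8   207     8     C             1656
sort by term_times_late:
   term  late grade  term_times_late
2    34     2     E               68
7     8     9     C               72
1   204     3     C              612
3   135     6     C              810
4   159     6     E              954
0   270     6     A             1620
8   207     8     C             1656
5   280     7     C             1960
6   272     9     A             2448
take first 5 rows:
   term  late grade  term_times_late
2    34     2     E               68
7     8     9     C               72
1   204     3     C              612
3   135     6     C              810
4   159     6     E              954
group by grade, mean of term_times_late:
grade
C    498.0
E    511.0
Name: term_times_late, dtype: float64

498.0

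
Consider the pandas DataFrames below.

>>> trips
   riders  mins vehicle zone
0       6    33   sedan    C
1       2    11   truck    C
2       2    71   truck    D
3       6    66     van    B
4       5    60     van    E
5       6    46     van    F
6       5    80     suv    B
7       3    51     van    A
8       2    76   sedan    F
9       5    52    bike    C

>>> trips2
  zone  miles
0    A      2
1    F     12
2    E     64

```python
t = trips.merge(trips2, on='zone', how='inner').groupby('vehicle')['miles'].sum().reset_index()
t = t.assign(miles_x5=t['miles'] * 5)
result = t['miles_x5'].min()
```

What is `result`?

60

merge on 'zone' (how='inner') → 4 rows:
   riders  mins vehicle zone  miles
0       5    60     van    E     64
1       6    46     van    F     12
2       3    51     van    A      2
3       2    76   sedan    F     12
group by vehicle, sum of miles:
vehicle
sedan    12
van      78
Name: miles, dtype: int64
reset_index():
  vehicle  miles
0   sedan     12
1     van     78
add column miles_x5 = t['miles'] * 5:
  vehicle  miles  miles_x5
0   sedan     12        60
1     van     78       390
min of column 'miles_x5' → 60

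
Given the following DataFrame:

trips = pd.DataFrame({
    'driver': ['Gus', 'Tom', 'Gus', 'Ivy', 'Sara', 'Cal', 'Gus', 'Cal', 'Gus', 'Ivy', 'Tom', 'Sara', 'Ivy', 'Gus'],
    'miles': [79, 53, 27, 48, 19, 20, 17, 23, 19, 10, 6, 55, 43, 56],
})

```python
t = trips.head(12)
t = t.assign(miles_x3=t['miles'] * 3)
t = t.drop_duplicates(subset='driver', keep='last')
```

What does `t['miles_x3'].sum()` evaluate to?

take first 12 rows:
   driver  miles
0     Gus     79
1     Tom     53
2     Gus     27
3     Ivy     48
4    Sara     19
5     Cal     20
6     Gus     17
7     Cal     23
8     Gus     19
9     Ivy     10
10    Tom      6
11   Sara     55
add column miles_x3 = t['miles'] * 3:
   driver  miles  miles_x3
0     Gus     79       237
1     Tom     53       159
2     Gus     27        81
3     Ivy     48       144
4    Sara     19        57
5     Cal     20        60
6     Gus     17        51
7     Cal     23        69
8     Gus     19        57
9     Ivy     10        30
10    Tom      6        18
11   Sara     55       165
drop duplicate driver (keep=last):
   driver  miles  miles_x3
7     Cal     23        69
8     Gus     19        57
9     Ivy     10        30
10    Tom      6        18
11   Sara     55       165
Finally, sum of column 'miles_x3' = 339.

339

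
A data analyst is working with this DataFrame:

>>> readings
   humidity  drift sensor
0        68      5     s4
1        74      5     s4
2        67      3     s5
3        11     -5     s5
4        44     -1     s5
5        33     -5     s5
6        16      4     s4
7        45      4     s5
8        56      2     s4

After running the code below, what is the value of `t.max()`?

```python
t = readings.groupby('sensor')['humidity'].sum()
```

group by sensor, sum of humidity:
sensor
s4    214
s5    200
Name: humidity, dtype: int64

214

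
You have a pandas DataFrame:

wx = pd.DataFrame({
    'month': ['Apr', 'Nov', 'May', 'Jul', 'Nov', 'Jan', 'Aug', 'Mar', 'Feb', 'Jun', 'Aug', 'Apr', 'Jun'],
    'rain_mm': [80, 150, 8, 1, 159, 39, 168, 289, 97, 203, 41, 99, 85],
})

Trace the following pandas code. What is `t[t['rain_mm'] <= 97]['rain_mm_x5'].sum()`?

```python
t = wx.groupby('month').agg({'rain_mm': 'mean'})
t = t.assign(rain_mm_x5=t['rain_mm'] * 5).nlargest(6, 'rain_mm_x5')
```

group by month, mean of rain_mm:
       rain_mm
month         
Apr       89.5
Aug      104.5
Feb       97.0
Jan       39.0
Jul        1.0
Jun      144.0
Mar      289.0
May        8.0
Nov      154.5
add column rain_mm_x5 = t['rain_mm'] * 5:
       rain_mm  rain_mm_x5
month                     
Apr       89.5       447.5
Aug      104.5       522.5
Feb       97.0       485.0
Jan       39.0       195.0
Jul        1.0         5.0
Jun      144.0       720.0
Mar      289.0      1445.0
May        8.0        40.0
Nov      154.5       772.5
take 6 rows with largest rain_mm_x5:
       rain_mm  rain_mm_x5
month                     
Mar      289.0      1445.0
Nov      154.5       772.5
Jun      144.0       720.0
Aug      104.5       522.5
Feb       97.0       485.0
Apr       89.5       447.5
filter rows where rain_mm <= 97:
       rain_mm  rain_mm_x5
month                     
Feb       97.0       485.0
Apr       89.5       447.5
Reading off the sum of column 'rain_mm_x5', we get 932.5.

932.5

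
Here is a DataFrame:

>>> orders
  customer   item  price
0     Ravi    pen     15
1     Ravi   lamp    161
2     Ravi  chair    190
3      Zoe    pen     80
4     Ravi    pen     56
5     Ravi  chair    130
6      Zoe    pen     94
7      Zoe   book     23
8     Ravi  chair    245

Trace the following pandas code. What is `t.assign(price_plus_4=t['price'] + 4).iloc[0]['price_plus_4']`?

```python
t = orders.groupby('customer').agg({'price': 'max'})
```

group by customer, max of price:
          price
customer       
Ravi        245
Zoe          94
add column price_plus_4 = t['price'] + 4:
          price  price_plus_4
customer                     
Ravi        245           249
Zoe          94            98
Reading off the value at position 0, column 'price_plus_4', we get 249.

249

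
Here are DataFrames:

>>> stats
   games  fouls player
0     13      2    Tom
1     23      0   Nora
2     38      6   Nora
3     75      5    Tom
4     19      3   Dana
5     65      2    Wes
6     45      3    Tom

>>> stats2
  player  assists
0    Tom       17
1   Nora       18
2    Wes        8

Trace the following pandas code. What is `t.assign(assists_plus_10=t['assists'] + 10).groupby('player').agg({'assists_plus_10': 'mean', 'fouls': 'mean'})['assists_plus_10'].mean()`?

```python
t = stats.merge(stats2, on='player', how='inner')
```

merge on 'player' (how='inner') → 6 rows:
   games  fouls player  assists
0     13      2    Tom       17
1     23      0   Nora       18
2     38      6   Nora       18
3     75      5    Tom       17
4     65      2    Wes        8
5     45      3    Tom       17
add column assists_plus_10 = t['assists'] + 10:
   games  fouls player  assists  assists_plus_10
0     13      2    Tom       17               27
1     23      0   Nora       18               28
2     38      6   Nora       18               28
3     75      5    Tom       17               27
4     65      2    Wes        8               18
5     45      3    Tom       17               27
group by player: mean(assists_plus_10), mean(fouls):
        assists_plus_10     fouls
player                           
Nora               28.0  3.000000
Tom                27.0  3.333333
Wes                18.0  2.000000
Then the mean of column 'assists_plus_10': 24.3333333333

24.3333333333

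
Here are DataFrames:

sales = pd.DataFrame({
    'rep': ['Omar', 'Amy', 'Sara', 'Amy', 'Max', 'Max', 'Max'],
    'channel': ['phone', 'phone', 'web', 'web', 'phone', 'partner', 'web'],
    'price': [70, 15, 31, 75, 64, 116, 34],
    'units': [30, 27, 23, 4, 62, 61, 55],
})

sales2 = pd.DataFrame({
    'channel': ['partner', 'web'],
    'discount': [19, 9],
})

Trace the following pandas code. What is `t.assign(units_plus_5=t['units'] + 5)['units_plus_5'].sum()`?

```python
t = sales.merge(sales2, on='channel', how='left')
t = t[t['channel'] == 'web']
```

97

merge on 'channel' (how='left') → 7 rows:
    rep  channel  price  units  discount
0  Omar    phone     70     30       NaN
1   Amy    phone     15     27       NaN
2  Sara      web     31     23       9.0
3   Amy      web     75      4       9.0
4   Max    phone     64     62       NaN
5   Max  partner    116     61      19.0
6   Max      web     34     55       9.0
filter rows where channel == 'web':
    rep channel  price  units  discount
2  Sara     web     31     23       9.0
3   Amy     web     75      4       9.0
6   Max     web     34     55       9.0
add column units_plus_5 = t['units'] + 5:
    rep channel  price  units  discount  units_plus_5
2  Sara     web     31     23       9.0            28
3   Amy     web     75      4       9.0             9
6   Max     web     34     55       9.0            60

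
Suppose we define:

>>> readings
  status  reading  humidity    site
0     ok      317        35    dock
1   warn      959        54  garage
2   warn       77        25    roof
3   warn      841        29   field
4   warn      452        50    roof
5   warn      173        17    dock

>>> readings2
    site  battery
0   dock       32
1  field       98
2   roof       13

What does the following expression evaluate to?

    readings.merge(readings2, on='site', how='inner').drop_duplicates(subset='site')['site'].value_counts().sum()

merge on 'site' (how='inner') → 5 rows:
  status  reading  humidity   site  battery
0     ok      317        35   dock       32
1   warn       77        25   roof       13
2   warn      841        29  field       98
3   warn      452        50   roof       13
4   warn      173        17   dock       32
drop duplicate site (keep=first):
  status  reading  humidity   site  battery
0     ok      317        35   dock       32
1   warn       77        25   roof       13
2   warn      841        29  field       98
value_counts of site:
site
dock     1
roof     1
field    1
Name: count, dtype: int64
Taking the sum of the resulting series gives 3.

3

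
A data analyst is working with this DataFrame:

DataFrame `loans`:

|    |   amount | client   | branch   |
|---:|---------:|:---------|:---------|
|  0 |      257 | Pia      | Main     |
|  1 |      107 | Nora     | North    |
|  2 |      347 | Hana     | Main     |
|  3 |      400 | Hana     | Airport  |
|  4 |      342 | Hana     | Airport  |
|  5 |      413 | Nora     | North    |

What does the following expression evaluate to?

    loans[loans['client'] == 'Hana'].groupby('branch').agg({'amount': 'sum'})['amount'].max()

742

filter rows where client == 'Hana':
   amount client   branch
2     347   Hana     Main
3     400   Hana  Airport
4     342   Hana  Airport
group by branch, sum of amount:
         amount
branch         
Airport     742
Main        347
Reading off the max of column 'amount', we get 742.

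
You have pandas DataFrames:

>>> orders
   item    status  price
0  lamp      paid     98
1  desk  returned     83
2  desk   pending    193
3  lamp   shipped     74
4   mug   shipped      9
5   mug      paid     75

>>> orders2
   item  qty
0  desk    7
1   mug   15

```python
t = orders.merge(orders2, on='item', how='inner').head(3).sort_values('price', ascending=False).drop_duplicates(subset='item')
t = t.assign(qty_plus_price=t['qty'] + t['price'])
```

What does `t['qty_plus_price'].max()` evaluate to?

200

merge on 'item' (how='inner') → 4 rows:
   item    status  price  qty
0  desk  returned     83    7
1  desk   pending    193    7
2   mug   shipped      9   15
3   mug      paid     75   15
take first 3 rows:
   item    status  price  qty
0  desk  returned     83    7
1  desk   pending    193    7
2   mug   shipped      9   15
sort by price descending:
   item    status  price  qty
1  desk   pending    193    7
0  desk  returned     83    7
2   mug   shipped      9   15
drop duplicate item (keep=first):
   item   status  price  qty
1  desk  pending    193    7
2   mug  shipped      9   15
add column qty_plus_price = t['qty'] + t['price']:
   item   status  price  qty  qty_plus_price
1  desk  pending    193    7             200
2   mug  shipped      9   15              24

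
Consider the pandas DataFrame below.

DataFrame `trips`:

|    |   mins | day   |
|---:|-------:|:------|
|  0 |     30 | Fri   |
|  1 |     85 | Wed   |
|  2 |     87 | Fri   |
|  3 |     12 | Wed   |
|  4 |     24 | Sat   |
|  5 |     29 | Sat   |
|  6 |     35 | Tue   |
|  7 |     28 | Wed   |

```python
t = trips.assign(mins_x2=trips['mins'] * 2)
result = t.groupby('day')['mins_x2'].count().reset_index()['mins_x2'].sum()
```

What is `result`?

8

add column mins_x2 = trips['mins'] * 2:
   mins  day  mins_x2
0    30  Fri       60
1    85  Wed      170
2    87  Fri      174
3    12  Wed       24
4    24  Sat       48
5    29  Sat       58
6    35  Tue       70
7    28  Wed       56
group by day, count of mins_x2:
day
Fri    2
Sat    2
Tue    1
Wed    3
Name: mins_x2, dtype: int64
reset_index():
   day  mins_x2
0  Fri        2
1  Sat        2
2  Tue        1
3  Wed        3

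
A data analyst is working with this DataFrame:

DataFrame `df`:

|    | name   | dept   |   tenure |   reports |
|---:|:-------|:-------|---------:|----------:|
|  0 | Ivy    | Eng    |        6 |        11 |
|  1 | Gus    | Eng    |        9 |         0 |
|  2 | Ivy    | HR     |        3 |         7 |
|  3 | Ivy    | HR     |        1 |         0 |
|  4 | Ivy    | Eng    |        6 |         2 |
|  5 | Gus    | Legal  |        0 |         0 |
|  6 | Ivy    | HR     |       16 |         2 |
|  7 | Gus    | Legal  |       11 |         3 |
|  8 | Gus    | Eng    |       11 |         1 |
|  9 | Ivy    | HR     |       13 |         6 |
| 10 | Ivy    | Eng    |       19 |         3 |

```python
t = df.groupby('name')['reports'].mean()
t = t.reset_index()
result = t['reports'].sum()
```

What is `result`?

5.42857142857

group by name, mean of reports:
name
Gus    1.000000
Ivy    4.428571
Name: reports, dtype: float64
reset_index():
  name   reports
0  Gus  1.000000
1  Ivy  4.428571
Hence 5.42857142857.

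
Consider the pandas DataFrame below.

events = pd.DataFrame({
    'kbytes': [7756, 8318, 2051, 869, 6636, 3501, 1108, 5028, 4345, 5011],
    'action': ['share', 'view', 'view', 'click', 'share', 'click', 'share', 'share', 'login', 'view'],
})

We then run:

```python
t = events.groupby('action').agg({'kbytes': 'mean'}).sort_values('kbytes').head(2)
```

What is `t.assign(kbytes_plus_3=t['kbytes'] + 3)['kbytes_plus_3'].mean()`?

3268.0

group by action, mean of kbytes:
             kbytes
action             
click   2185.000000
login   4345.000000
share   5132.000000
view    5126.666667
sort by kbytes:
             kbytes
action             
click   2185.000000
login   4345.000000
view    5126.666667
share   5132.000000
take first 2 rows:
        kbytes
action        
click   2185.0
login   4345.0
add column kbytes_plus_3 = t['kbytes'] + 3:
        kbytes  kbytes_plus_3
action                       
click   2185.0         2188.0
login   4345.0         4348.0
Then the mean of column 'kbytes_plus_3': 3268.0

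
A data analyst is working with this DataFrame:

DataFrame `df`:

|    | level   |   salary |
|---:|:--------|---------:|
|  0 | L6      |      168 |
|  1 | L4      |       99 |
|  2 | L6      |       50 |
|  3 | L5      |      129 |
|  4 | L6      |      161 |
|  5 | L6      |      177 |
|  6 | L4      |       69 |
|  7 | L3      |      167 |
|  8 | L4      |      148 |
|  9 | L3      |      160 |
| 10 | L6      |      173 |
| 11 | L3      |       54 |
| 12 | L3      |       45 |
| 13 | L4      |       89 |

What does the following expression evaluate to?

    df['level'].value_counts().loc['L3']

value_counts of level:
level
L6    5
L4    4
L3    4
L5    1
Name: count, dtype: int64

4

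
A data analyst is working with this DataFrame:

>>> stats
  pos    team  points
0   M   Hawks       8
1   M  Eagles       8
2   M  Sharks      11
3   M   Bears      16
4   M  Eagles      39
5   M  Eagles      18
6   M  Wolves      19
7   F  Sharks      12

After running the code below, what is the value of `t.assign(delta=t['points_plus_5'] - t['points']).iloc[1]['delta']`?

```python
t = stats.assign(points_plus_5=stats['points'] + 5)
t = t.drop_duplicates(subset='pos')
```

add column points_plus_5 = stats['points'] + 5:
  pos    team  points  points_plus_5
0   M   Hawks       8             13
1   M  Eagles       8             13
2   M  Sharks      11             16
3   M   Bears      16             21
4   M  Eagles      39             44
5   M  Eagles      18             23
6   M  Wolves      19             24
7   F  Sharks      12             17
drop duplicate pos (keep=first):
  pos    team  points  points_plus_5
0   M   Hawks       8             13
7   F  Sharks      12             17
add column delta = t['points_plus_5'] - t['points']:
  pos    team  points  points_plus_5  delta
0   M   Hawks       8             13      5
7   F  Sharks      12             17      5
Hence 5.

5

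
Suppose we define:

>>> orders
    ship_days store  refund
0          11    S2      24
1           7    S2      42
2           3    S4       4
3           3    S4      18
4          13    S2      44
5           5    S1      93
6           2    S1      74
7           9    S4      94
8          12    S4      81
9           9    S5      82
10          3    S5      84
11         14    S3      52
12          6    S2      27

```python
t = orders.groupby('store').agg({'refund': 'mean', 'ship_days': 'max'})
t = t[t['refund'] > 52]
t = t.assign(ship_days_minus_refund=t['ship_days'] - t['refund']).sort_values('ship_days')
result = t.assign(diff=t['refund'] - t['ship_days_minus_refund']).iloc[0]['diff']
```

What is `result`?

162.0

group by store: mean(refund), max(ship_days):
       refund  ship_days
store                   
S1      83.50          5
S2      34.25         13
S3      52.00         14
S4      49.25         12
S5      83.00          9
filter rows where refund > 52:
       refund  ship_days
store                   
S1       83.5          5
S5       83.0          9
add column ship_days_minus_refund = t['ship_days'] - t['refund']:
       refund  ship_days  ship_days_minus_refund
store                                           
S1       83.5          5                   -78.5
S5       83.0          9                   -74.0
sort by ship_days:
       refund  ship_days  ship_days_minus_refund
store                                           
S1       83.5          5                   -78.5
S5       83.0          9                   -74.0
add column diff = t['refund'] - t['ship_days_minus_refund']:
       refund  ship_days  ship_days_minus_refund   diff
store                                                  
S1       83.5          5                   -78.5  162.0
S5       83.0          9                   -74.0  157.0
value at position 0, column 'diff' → 162.0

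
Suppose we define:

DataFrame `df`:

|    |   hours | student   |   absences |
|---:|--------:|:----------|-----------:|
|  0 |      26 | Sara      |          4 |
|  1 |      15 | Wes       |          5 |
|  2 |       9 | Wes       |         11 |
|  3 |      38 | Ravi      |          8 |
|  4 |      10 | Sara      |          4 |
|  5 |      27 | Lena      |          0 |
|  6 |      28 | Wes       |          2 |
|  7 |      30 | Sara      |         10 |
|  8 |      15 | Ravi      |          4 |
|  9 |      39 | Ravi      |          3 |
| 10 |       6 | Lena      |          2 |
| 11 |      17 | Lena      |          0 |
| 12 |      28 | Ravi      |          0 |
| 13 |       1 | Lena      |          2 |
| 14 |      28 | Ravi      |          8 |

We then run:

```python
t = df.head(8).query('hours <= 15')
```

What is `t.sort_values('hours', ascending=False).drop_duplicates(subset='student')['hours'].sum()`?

25

take first 8 rows:
   hours student  absences
0     26    Sara         4
1     15     Wes         5
2      9     Wes        11
3     38    Ravi         8
4     10    Sara         4
5     27    Lena         0
6     28     Wes         2
7     30    Sara        10
filter rows where hours <= 15:
   hours student  absences
1     15     Wes         5
2      9     Wes        11
4     10    Sara         4
sort by hours descending:
   hours student  absences
1     15     Wes         5
4     10    Sara         4
2      9     Wes        11
drop duplicate student (keep=first):
   hours student  absences
1     15     Wes         5
4     10    Sara         4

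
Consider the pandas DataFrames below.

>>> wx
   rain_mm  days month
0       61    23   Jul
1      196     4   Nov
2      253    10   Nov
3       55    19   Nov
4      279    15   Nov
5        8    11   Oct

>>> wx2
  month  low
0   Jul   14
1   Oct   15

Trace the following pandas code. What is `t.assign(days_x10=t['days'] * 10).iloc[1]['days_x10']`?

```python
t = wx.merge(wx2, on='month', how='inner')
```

merge on 'month' (how='inner') → 2 rows:
   rain_mm  days month  low
0       61    23   Jul   14
1        8    11   Oct   15
add column days_x10 = t['days'] * 10:
   rain_mm  days month  low  days_x10
0       61    23   Jul   14       230
1        8    11   Oct   15       110
Then the value at position 1, column 'days_x10': 110

110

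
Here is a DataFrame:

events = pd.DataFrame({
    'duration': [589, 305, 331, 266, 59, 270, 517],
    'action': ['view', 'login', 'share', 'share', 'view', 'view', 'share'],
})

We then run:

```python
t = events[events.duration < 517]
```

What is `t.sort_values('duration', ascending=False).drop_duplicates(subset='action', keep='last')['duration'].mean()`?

filter rows where duration < 517:
   duration action
1       305  login
2       331  share
3       266  share
4        59   view
5       270   view
sort by duration descending:
   duration action
2       331  share
1       305  login
5       270   view
3       266  share
4        59   view
drop duplicate action (keep=last):
   duration action
1       305  login
3       266  share
4        59   view

210.0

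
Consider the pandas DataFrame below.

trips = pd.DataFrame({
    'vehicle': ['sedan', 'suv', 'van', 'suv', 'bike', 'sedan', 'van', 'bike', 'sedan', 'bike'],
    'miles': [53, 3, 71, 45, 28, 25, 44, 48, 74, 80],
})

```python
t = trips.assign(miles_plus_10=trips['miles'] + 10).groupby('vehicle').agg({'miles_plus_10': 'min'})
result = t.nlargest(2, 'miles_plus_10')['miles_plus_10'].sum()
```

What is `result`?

add column miles_plus_10 = trips['miles'] + 10:
  vehicle  miles  miles_plus_10
0   sedan     53             63
1     suv      3             13
2     van     71             81
3     suv     45             55
4    bike     28             38
5   sedan     25             35
6     van     44             54
7    bike     48             58
8   sedan     74             84
9    bike     80             90
group by vehicle, min of miles_plus_10:
         miles_plus_10
vehicle               
bike                38
sedan               35
suv                 13
van                 54
take 2 rows with largest miles_plus_10:
         miles_plus_10
vehicle               
van                 54
bike                38
So sum() = 92.

92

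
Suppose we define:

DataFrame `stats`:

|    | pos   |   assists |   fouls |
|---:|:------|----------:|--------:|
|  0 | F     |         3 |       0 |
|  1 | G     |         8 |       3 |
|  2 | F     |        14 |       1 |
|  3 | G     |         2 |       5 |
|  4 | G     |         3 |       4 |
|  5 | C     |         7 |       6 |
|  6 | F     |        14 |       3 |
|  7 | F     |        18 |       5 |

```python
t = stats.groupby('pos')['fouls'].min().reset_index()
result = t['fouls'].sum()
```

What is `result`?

9

group by pos, min of fouls:
pos
C    6
F    0
G    3
Name: fouls, dtype: int64
reset_index():
  pos  fouls
0   C      6
1   F      0
2   G      3
Hence 9.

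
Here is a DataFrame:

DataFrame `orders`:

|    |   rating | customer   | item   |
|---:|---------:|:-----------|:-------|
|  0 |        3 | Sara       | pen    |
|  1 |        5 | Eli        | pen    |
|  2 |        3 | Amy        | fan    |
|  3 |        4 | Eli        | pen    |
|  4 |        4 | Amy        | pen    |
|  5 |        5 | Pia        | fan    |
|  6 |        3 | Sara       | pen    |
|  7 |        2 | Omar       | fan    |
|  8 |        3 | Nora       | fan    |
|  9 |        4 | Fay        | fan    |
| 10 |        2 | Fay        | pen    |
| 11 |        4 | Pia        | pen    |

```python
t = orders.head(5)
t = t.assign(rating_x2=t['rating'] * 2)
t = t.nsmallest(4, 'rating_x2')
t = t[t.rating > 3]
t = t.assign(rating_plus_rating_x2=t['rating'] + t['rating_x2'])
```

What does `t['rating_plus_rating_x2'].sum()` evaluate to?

24

take first 5 rows:
   rating customer item
0       3     Sara  pen
1       5      Eli  pen
2       3      Amy  fan
3       4      Eli  pen
4       4      Amy  pen
add column rating_x2 = t['rating'] * 2:
   rating customer item  rating_x2
0       3     Sara  pen          6
1       5      Eli  pen         10
2       3      Amy  fan          6
3       4      Eli  pen          8
4       4      Amy  pen          8
take 4 rows with smallest rating_x2:
   rating customer item  rating_x2
0       3     Sara  pen          6
2       3      Amy  fan          6
3       4      Eli  pen          8
4       4      Amy  pen          8
filter rows where rating > 3:
   rating customer item  rating_x2
3       4      Eli  pen          8
4       4      Amy  pen          8
add column rating_plus_rating_x2 = t['rating'] + t['rating_x2']:
   rating customer item  rating_x2  rating_plus_rating_x2
3       4      Eli  pen          8                     12
4       4      Amy  pen          8                     12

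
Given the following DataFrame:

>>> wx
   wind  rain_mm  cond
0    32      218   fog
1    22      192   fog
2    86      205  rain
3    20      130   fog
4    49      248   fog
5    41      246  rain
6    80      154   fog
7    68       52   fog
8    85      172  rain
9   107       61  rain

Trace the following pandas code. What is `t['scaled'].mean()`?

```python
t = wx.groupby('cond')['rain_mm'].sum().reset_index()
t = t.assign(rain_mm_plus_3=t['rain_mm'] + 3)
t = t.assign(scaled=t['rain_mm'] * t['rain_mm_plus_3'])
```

group by cond, sum of rain_mm:
cond
fog     994
rain    684
Name: rain_mm, dtype: int64
reset_index():
   cond  rain_mm
0   fog      994
1  rain      684
add column rain_mm_plus_3 = t['rain_mm'] + 3:
   cond  rain_mm  rain_mm_plus_3
0   fog      994             997
1  rain      684             687
add column scaled = t['rain_mm'] * t['rain_mm_plus_3']:
   cond  rain_mm  rain_mm_plus_3  scaled
0   fog      994             997  991018
1  rain      684             687  469908
Hence 730463.0.

730463.0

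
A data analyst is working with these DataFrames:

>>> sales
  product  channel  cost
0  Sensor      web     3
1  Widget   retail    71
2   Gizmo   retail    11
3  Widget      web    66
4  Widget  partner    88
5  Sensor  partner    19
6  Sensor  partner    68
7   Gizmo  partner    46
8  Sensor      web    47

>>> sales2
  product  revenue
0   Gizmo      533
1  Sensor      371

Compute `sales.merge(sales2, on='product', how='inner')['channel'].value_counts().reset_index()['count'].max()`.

3

merge on 'product' (how='inner') → 6 rows:
  product  channel  cost  revenue
0  Sensor      web     3      371
1   Gizmo   retail    11      533
2  Sensor  partner    19      371
3  Sensor  partner    68      371
4   Gizmo  partner    46      533
5  Sensor      web    47      371
value_counts of channel:
channel
partner    3
web        2
retail     1
Name: count, dtype: int64
reset_index():
   channel  count
0  partner      3
1      web      2
2   retail      1
So max() = 3.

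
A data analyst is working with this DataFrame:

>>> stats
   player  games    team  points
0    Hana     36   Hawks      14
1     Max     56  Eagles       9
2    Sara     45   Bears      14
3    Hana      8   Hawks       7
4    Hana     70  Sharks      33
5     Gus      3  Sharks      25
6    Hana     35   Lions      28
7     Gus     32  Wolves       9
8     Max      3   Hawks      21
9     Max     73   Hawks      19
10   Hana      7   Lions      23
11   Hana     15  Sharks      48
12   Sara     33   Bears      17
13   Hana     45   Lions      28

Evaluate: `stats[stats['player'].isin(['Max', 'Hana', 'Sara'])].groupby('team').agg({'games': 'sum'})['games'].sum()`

426

filter rows where player in ['Max', 'Hana', 'Sara']:
   player  games    team  points
0    Hana     36   Hawks      14
1     Max     56  Eagles       9
2    Sara     45   Bears      14
3    Hana      8   Hawks       7
4    Hana     70  Sharks      33
6    Hana     35   Lions      28
8     Max      3   Hawks      21
9     Max     73   Hawks      19
10   Hana      7   Lions      23
11   Hana     15  Sharks      48
12   Sara     33   Bears      17
13   Hana     45   Lions      28
group by team, sum of games:
        games
team         
Bears      78
Eagles     56
Hawks     120
Lions      87
Sharks     85
sum of column 'games' → 426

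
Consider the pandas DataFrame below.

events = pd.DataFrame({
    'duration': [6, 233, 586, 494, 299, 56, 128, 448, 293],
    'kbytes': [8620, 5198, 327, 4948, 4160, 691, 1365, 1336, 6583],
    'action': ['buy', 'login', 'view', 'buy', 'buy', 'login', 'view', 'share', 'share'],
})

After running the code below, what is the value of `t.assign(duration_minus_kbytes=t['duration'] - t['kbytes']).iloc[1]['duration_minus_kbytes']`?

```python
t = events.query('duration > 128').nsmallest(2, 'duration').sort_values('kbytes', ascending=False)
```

-4965

filter rows where duration > 128:
   duration  kbytes action
1       233    5198  login
2       586     327   view
3       494    4948    buy
4       299    4160    buy
7       448    1336  share
8       293    6583  share
take 2 rows with smallest duration:
   duration  kbytes action
1       233    5198  login
8       293    6583  share
sort by kbytes descending:
   duration  kbytes action
8       293    6583  share
1       233    5198  login
add column duration_minus_kbytes = t['duration'] - t['kbytes']:
   duration  kbytes action  duration_minus_kbytes
8       293    6583  share                  -6290
1       233    5198  login                  -4965
Then the value at position 1, column 'duration_minus_kbytes': -4965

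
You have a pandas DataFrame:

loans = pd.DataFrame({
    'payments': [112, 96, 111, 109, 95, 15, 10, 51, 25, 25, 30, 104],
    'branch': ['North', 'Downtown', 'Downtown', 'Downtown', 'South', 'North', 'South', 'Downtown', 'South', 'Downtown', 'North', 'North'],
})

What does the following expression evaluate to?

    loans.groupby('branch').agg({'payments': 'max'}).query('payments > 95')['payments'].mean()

group by branch, max of payments:
          payments
branch            
Downtown       111
North          112
South           95
filter rows where payments > 95:
          payments
branch            
Downtown       111
North          112
Reading off the mean of column 'payments', we get 111.5.

111.5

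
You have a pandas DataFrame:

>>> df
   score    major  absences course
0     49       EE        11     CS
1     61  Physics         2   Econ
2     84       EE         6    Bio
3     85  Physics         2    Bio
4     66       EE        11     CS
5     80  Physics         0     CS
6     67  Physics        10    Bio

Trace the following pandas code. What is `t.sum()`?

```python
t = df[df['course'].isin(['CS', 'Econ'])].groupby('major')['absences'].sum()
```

24

filter rows where course in ['CS', 'Econ']:
   score    major  absences course
0     49       EE        11     CS
1     61  Physics         2   Econ
4     66       EE        11     CS
5     80  Physics         0     CS
group by major, sum of absences:
major
EE         22
Physics     2
Name: absences, dtype: int64
Reading off the sum of the resulting series, we get 24.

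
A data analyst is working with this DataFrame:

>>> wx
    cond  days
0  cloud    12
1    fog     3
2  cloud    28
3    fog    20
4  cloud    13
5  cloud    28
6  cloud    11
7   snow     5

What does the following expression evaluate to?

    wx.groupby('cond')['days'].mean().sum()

34.9

group by cond, mean of days:
cond
cloud    18.4
fog      11.5
snow      5.0
Name: days, dtype: float64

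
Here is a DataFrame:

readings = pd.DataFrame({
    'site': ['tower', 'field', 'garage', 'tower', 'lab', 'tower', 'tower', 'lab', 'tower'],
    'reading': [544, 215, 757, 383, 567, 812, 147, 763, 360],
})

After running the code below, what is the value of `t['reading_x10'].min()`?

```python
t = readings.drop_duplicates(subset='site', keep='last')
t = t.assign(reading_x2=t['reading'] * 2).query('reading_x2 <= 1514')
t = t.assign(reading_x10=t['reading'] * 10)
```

2150

drop duplicate site (keep=last):
     site  reading
1   field      215
2  garage      757
7     lab      763
8   tower      360
add column reading_x2 = t['reading'] * 2:
     site  reading  reading_x2
1   field      215         430
2  garage      757        1514
7     lab      763        1526
8   tower      360         720
filter rows where reading_x2 <= 1514:
     site  reading  reading_x2
1   field      215         430
2  garage      757        1514
8   tower      360         720
add column reading_x10 = t['reading'] * 10:
     site  reading  reading_x2  reading_x10
1   field      215         430         2150
2  garage      757        1514         7570
8   tower      360         720         3600
min of column 'reading_x10' → 2150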